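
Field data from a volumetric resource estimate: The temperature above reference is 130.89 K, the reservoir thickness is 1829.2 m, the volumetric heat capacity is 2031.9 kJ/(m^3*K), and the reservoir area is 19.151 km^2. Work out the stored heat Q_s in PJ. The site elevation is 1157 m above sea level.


Step 1: Vr = A*1e6*hr = 19.151*1e6*1829.2 = 3.503101e+10 m^3
Step 2: Q_s = Vr*rhoc*dT/1e12 = 3.503101e+10*2031.9*130.89/1e12 = 9316.7 PJ
Q_s = 9316.7 PJ


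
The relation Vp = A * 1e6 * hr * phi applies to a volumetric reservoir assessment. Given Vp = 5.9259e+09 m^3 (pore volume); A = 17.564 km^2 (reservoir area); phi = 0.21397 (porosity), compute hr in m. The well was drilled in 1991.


hr = Vp / (A * 1e6 * phi)
hr = 5.9259e+09 / (17.564 * 1e6 * 0.21397)
hr = 1576.8 m


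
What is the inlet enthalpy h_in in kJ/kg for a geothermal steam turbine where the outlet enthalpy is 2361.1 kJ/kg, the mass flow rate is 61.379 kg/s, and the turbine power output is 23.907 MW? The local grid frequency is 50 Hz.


h_in = h_out + P * 1000 / mdot
h_in = 2361.1 + 23.907 * 1000 / 61.379
h_in = 2750.6 kJ/kg


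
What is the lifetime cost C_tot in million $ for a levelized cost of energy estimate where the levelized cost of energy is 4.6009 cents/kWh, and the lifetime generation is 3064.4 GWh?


C_tot = LCOE / 100 * E_tot
C_tot = 4.6009 / 100 * 3064.4
C_tot = 140.99 million $


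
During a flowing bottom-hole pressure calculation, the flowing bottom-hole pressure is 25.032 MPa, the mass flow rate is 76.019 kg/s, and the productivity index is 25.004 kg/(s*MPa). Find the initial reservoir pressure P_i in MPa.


P_i = P_wf + mdot / PI
P_i = 25.032 + 76.019 / 25.004
P_i = 28.072 MPa


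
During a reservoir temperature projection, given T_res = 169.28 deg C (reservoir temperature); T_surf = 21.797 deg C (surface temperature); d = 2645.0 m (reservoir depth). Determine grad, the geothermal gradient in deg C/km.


grad = (T_res - T_surf) / d * 1000
grad = (169.28 - 21.797) / 2645.0 * 1000
grad = 55.759 deg C/km


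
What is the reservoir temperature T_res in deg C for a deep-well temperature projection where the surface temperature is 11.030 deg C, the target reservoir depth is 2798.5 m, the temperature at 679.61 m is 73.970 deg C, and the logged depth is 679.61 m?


Step 1: grad = (T_d1 - T_surf)/d1 * 1000 = (73.97 - 11.03)/679.61 * 1000 = 92.61194 deg C/km
Step 2: T_res = T_surf + grad*d2/1000 = 11.03 + 92.61194*2798.5/1000 = 270.20 deg C
T_res = 270.20 deg C


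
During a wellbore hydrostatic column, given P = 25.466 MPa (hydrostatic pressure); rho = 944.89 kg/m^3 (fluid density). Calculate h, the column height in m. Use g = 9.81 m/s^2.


h = P * 1e6 / (g * rho)
h = 25.466 * 1e6 / (9.81 * 944.89)
h = 2747.3 m


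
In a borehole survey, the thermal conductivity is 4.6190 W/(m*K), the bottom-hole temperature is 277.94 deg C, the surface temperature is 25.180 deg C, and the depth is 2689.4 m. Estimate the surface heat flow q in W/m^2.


Step 1: grad = (T_d - T_surf)/d * 1000 = (277.94 - 25.18)/2689.4 * 1000 = 93.98379 deg C/km
Step 2: q = k * grad / 1000 = 4.619 * 93.98379 / 1000 = 0.43411 W/m^2
q = 0.43411 W/m^2


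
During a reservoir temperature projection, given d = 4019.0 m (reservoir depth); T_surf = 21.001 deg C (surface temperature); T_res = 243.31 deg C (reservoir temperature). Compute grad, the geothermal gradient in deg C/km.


grad = (T_res - T_surf) / d * 1000
grad = (243.31 - 21.001) / 4019.0 * 1000
grad = 55.315 deg C/km


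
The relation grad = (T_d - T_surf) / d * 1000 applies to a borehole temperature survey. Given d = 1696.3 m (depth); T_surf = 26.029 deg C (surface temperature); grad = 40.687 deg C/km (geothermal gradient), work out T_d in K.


T_d = T_surf + grad * d / 1000
T_d = 26.029 + 40.687 * 1696.3 / 1000
T_d = 95.04636 deg C
Convert to K: 95.04636 + 273.15 = 368.20 K
T_d = 368.20 K


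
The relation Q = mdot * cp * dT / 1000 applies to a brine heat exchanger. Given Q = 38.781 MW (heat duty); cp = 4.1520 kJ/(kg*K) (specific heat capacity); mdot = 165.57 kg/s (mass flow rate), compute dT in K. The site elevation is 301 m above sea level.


dT = Q * 1000 / (mdot * cp)
dT = 38.781 * 1000 / (165.57 * 4.1520)
dT = 56.413 K


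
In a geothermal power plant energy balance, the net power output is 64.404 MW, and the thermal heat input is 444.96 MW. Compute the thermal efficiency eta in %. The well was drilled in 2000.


eta = W_net / Q_in * 100
eta = 64.404 / 444.96 * 100
eta = 14.474 %


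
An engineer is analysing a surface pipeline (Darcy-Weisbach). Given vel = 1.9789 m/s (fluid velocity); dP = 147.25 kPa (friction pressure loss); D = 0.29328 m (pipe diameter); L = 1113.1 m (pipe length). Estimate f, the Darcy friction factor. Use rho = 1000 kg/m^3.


f = dP*1000 / ((L/D)*(rho*vel^2/2))
f = 147.25*1000 / ((1113.1/0.29328)*(1000*1.9789^2/2))
f = 0.019815


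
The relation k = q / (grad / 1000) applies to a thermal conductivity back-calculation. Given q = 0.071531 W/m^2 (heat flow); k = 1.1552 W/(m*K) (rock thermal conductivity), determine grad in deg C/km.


grad = q / k * 1000
grad = 0.071531 / 1.1552 * 1000
grad = 61.921 deg C/km


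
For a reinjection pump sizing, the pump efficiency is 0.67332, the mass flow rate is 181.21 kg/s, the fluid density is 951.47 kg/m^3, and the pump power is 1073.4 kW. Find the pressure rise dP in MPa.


dP = P_pump * rho * eta / mdot
dP = 1073.4 * 951.47 * 0.67332 / 181.21
dP = 3794.863 kPa
Convert: 3794.863 kPa * 0.001 = 3.7949 MPa
dP = 3.7949 MPa


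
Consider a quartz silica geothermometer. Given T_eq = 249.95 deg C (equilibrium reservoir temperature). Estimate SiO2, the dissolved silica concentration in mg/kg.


SiO2 = 10^(5.19 - 1309/(T_eq + 273.15))
SiO2 = 10^(5.19 - 1309/(249.95 + 273.15))
SiO2 = 487.09 mg/kg


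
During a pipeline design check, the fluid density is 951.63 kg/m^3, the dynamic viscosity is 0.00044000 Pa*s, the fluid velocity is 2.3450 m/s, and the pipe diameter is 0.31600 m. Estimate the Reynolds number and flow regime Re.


Step 1: Re = rho*vel*D/mu = 951.63*2.345*0.316/0.00044 = 1.6027e+06
Step 2: Re = 1.6027e+06 > 4000, so flow is turbulent.
Re = 1.6027e+06 (turbulent)


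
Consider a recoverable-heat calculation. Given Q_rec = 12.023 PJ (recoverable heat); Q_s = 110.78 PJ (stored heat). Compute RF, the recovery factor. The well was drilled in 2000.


RF = Q_rec / Q_s
RF = 12.023 / 110.78
RF = 0.10853


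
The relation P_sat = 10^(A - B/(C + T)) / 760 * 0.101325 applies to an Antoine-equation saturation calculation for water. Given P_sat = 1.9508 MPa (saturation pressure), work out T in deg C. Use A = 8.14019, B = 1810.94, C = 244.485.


T = B / (A - log10(P_sat * 760 / 0.101325)) - C
T = 1810.94 / (8.14019 - log10(1.9508 * 760 / 0.101325)) - 244.485
T = 211.11 deg C


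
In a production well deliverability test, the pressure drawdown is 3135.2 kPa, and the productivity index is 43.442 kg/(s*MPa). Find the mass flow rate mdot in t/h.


mdot = PI * dP / 1000
mdot = 43.442 * 3135.2 / 1000
mdot = 136.1994 kg/s
Convert: 136.1994 kg/s * 3.6 = 490.32 t/h
mdot = 490.32 t/h


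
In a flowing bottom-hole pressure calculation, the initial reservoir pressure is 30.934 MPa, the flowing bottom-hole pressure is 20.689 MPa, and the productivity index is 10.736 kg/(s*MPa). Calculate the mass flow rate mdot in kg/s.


mdot = (P_i - P_wf) * PI
mdot = (30.934 - 20.689) * 10.736
mdot = 109.99 kg/s


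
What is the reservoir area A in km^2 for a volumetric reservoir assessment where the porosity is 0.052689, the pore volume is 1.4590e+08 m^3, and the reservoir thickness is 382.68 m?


A = Vp / (1e6 * hr * phi)
A = 1.4590e+08 / (1e6 * 382.68 * 0.052689)
A = 7.2360 km^2


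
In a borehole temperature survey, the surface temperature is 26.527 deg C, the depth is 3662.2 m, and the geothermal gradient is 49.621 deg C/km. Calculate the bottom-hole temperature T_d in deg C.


T_d = T_surf + grad * d / 1000
T_d = 26.527 + 49.621 * 3662.2 / 1000
T_d = 208.25 deg C


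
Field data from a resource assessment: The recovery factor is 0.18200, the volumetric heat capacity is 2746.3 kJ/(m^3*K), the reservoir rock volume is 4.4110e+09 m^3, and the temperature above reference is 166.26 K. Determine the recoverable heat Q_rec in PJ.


Step 1: Q_s = Vr*rhoc*dT/1e12 = 4.4110e+09*2746.3*166.26/1e12 = 2014.062 PJ
Step 2: Q_rec = Q_s * RF = 2014.062 * 0.182 = 366.56 PJ
Q_rec = 366.56 PJ


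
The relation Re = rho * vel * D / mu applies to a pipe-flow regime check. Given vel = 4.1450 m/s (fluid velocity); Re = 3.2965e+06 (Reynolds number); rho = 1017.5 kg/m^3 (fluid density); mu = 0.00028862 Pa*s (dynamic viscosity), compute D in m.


D = Re * mu / (rho * vel)
D = 3.2965e+06 * 0.00028862 / (1017.5 * 4.1450)
D = 0.22559 m


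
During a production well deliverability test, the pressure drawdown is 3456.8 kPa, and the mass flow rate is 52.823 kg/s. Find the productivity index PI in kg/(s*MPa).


PI = mdot * 1000 / dP
PI = 52.823 * 1000 / 3456.8
PI = 15.281 kg/(s*MPa)


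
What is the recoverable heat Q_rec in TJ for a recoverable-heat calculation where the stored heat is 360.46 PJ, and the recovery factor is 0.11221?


Q_rec = Q_s * RF
Q_rec = 360.46 * 0.11221
Q_rec = 40.44722 PJ
Convert: 40.44722 PJ * 1000.0 = 40447 TJ
Q_rec = 40447 TJ


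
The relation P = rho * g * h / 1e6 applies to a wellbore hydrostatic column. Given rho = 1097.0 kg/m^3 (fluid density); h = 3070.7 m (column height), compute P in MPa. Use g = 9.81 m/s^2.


P = rho * g * h / 1e6
P = 1097.0 * 9.81 * 3070.7 / 1e6
P = 33.046 MPa


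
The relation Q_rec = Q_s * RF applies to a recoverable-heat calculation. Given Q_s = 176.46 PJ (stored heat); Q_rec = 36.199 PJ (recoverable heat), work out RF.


RF = Q_rec / Q_s
RF = 36.199 / 176.46
RF = 0.20514


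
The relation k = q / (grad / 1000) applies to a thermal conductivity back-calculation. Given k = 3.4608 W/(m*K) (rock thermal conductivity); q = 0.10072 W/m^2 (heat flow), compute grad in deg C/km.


grad = q / k * 1000
grad = 0.10072 / 3.4608 * 1000
grad = 29.103 deg C/km


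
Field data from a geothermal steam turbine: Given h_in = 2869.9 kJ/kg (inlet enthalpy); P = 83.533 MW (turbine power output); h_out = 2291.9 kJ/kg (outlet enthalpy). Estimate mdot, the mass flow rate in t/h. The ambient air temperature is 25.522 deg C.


mdot = P * 1000 / (h_in - h_out)
mdot = 83.533 * 1000 / (2869.9 - 2291.9)
mdot = 144.5208 kg/s
Convert: 144.5208 kg/s * 3.6 = 520.27 t/h
mdot = 520.27 t/h


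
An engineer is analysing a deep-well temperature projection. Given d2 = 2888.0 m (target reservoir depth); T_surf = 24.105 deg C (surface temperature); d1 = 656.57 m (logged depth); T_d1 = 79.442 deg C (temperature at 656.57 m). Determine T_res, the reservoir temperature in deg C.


Step 1: grad = (T_d1 - T_surf)/d1 * 1000 = (79.442 - 24.105)/656.57 * 1000 = 84.28195 deg C/km
Step 2: T_res = T_surf + grad*d2/1000 = 24.105 + 84.28195*2888.0/1000 = 267.51 deg C
T_res = 267.51 deg C


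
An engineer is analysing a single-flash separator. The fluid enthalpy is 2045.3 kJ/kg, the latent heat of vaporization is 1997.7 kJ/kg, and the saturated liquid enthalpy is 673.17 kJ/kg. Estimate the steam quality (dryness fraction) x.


x = (h - hf) / hfg
x = (2045.3 - 673.17) / 1997.7
x = 0.68685


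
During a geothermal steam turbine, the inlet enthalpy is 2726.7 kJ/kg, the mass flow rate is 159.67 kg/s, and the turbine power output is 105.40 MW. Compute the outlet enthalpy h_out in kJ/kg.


h_out = h_in - P * 1000 / mdot
h_out = 2726.7 - 105.40 * 1000 / 159.67
h_out = 2066.6 kJ/kg


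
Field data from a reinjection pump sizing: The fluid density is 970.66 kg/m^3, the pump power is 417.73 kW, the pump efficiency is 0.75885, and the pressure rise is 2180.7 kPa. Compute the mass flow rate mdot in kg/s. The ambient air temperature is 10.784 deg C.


mdot = P_pump * rho * eta / dP
mdot = 417.73 * 970.66 * 0.75885 / 2180.7
mdot = 141.10 kg/s


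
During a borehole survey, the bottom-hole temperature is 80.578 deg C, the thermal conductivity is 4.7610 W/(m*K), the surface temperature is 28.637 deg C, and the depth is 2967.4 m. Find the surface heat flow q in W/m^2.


Step 1: grad = (T_d - T_surf)/d * 1000 = (80.578 - 28.637)/2967.4 * 1000 = 17.50388 deg C/km
Step 2: q = k * grad / 1000 = 4.761 * 17.50388 / 1000 = 0.083336 W/m^2
q = 0.083336 W/m^2


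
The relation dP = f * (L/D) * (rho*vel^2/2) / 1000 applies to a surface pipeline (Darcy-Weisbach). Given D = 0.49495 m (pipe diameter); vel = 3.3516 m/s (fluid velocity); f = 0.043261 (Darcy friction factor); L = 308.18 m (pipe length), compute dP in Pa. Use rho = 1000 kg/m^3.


dP = f * (L/D) * (rho*vel^2/2) / 1000
dP = 0.043261 * (308.18/0.49495) * (1000*3.3516^2/2) / 1000
dP = 151.2913 kPa
Convert: 151.2913 kPa * 1000.0 = 1.5129e+05 Pa
dP = 1.5129e+05 Pa


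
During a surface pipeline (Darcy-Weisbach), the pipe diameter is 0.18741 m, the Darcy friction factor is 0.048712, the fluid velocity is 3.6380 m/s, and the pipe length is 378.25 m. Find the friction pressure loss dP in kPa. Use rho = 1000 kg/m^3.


dP = f * (L/D) * (rho*vel^2/2) / 1000
dP = 0.048712 * (378.25/0.18741) * (1000*3.6380^2/2) / 1000
dP = 650.61 kPa


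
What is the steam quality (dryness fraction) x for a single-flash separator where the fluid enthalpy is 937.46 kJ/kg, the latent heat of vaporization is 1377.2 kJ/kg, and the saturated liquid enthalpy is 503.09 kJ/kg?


x = (h - hf) / hfg
x = (937.46 - 503.09) / 1377.2
x = 0.31540


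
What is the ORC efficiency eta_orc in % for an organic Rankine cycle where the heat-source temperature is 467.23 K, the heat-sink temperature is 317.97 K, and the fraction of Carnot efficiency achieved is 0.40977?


eta_orc = (1 - Tc/Th) * f * 100
eta_orc = (1 - 317.97/467.23) * 0.40977 * 100
eta_orc = 13.090 %


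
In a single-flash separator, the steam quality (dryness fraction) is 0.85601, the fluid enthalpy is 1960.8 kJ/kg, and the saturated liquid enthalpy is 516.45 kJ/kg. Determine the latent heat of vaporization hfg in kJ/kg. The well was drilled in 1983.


hfg = (h - hf) / x
hfg = (1960.8 - 516.45) / 0.85601
hfg = 1687.3 kJ/kg


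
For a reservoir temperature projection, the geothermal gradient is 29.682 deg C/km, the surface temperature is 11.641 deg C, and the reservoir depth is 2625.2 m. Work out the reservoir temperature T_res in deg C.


T_res = T_surf + grad * d / 1000
T_res = 11.641 + 29.682 * 2625.2 / 1000
T_res = 89.562 deg C


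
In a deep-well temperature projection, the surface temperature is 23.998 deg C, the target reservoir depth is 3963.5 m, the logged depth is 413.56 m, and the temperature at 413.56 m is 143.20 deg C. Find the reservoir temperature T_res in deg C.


Step 1: grad = (T_d1 - T_surf)/d1 * 1000 = (143.2 - 23.998)/413.56 * 1000 = 288.2339 deg C/km
Step 2: T_res = T_surf + grad*d2/1000 = 23.998 + 288.2339*3963.5/1000 = 1166.4 deg C
T_res = 1166.4 deg C


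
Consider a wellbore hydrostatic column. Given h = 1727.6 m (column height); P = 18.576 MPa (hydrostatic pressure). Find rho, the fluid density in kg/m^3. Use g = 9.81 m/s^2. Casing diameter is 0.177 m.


rho = P * 1e6 / (g * h)
rho = 18.576 * 1e6 / (9.81 * 1727.6)
rho = 1096.1 kg/m^3


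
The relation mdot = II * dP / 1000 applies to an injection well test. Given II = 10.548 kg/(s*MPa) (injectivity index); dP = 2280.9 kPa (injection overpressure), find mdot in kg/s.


mdot = II * dP / 1000
mdot = 10.548 * 2280.9 / 1000
mdot = 24.059 kg/s


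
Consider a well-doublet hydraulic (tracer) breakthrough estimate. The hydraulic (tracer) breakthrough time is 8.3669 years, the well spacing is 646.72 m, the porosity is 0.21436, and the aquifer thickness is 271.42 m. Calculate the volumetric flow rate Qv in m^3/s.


Qv = pi*hr*phi*L^2 / (3*t_bt*365.25*86400)
Qv = pi*271.42*0.21436*646.72^2 / (3*8.3669*365.25*86400)
Qv = 0.096511 m^3/s


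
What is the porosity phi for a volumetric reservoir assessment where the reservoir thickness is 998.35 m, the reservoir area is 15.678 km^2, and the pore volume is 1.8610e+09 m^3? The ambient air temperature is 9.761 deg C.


phi = Vp / (A * 1e6 * hr)
phi = 1.8610e+09 / (15.678 * 1e6 * 998.35)
phi = 0.11890


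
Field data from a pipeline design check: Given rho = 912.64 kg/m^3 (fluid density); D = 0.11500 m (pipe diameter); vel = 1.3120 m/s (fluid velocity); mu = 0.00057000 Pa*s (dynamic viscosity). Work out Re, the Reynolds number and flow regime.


Step 1: Re = rho*vel*D/mu = 912.64*1.312*0.115/0.00057 = 2.4158e+05
Step 2: Re = 2.4158e+05 > 4000, so flow is turbulent.
Re = 2.4158e+05 (turbulent)


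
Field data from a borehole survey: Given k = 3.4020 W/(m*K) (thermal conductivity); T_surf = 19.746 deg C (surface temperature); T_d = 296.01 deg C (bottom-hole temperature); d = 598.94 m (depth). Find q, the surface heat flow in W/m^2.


Step 1: grad = (T_d - T_surf)/d * 1000 = (296.01 - 19.746)/598.94 * 1000 = 461.2549 deg C/km
Step 2: q = k * grad / 1000 = 3.402 * 461.2549 / 1000 = 1.5692 W/m^2
q = 1.5692 W/m^2


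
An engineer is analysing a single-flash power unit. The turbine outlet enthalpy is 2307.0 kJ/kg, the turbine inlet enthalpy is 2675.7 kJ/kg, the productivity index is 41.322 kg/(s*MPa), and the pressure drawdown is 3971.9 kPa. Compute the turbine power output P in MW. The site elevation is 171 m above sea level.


Step 1: mdot = PI * dP / 1000 = 41.322 * 3971.9 / 1000 = 164.1269 kg/s
Step 2: P = mdot*(h_in - h_out)/1000 = 164.1269*(2675.7 - 2307.0)/1000 = 60.514 MW
P = 60.514 MW


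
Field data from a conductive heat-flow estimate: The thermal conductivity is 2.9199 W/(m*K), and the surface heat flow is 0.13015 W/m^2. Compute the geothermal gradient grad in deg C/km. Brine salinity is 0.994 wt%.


grad = q * 1000 / k
grad = 0.13015 * 1000 / 2.9199
grad = 44.573 deg C/km


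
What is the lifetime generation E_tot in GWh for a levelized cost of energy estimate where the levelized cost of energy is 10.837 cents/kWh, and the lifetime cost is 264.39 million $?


E_tot = C_tot / LCOE * 100
E_tot = 264.39 / 10.837 * 100
E_tot = 2439.7 GWh


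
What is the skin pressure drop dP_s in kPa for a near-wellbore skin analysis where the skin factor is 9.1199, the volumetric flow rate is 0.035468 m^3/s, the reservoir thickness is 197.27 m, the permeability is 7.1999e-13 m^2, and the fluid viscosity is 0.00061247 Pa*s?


dP_s = S * q * mu / (2*pi*k*hr) / 1000
dP_s = 9.1199 * 0.035468 * 0.00061247 / (2*pi*7.1999e-13*197.27) / 1000
dP_s = 222.00 kPa


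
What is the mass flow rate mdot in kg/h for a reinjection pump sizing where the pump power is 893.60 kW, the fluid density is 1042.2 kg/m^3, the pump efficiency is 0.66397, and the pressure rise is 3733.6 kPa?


mdot = P_pump * rho * eta / dP
mdot = 893.60 * 1042.2 * 0.66397 / 3733.6
mdot = 165.6208 kg/s
Convert: 165.6208 kg/s * 3600.0 = 5.9623e+05 kg/h
mdot = 5.9623e+05 kg/h


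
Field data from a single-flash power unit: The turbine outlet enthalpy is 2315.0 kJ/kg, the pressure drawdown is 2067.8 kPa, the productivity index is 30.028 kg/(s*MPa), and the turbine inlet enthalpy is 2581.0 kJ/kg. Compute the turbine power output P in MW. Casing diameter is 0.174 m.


Step 1: mdot = PI * dP / 1000 = 30.028 * 2067.8 / 1000 = 62.09190 kg/s
Step 2: P = mdot*(h_in - h_out)/1000 = 62.09190*(2581.0 - 2315.0)/1000 = 16.516 MW
P = 16.516 MW


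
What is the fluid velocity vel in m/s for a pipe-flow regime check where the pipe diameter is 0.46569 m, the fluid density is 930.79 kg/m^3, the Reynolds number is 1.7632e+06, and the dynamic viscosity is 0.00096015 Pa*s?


vel = Re * mu / (rho * D)
vel = 1.7632e+06 * 0.00096015 / (930.79 * 0.46569)
vel = 3.9056 m/s


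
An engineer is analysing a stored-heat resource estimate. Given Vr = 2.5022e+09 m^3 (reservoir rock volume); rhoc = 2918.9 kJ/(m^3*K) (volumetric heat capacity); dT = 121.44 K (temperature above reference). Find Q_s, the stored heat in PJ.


Q_s = Vr * rhoc * dT / 1e12
Q_s = 2.5022e+09 * 2918.9 * 121.44 / 1e12
Q_s = 886.96 PJ


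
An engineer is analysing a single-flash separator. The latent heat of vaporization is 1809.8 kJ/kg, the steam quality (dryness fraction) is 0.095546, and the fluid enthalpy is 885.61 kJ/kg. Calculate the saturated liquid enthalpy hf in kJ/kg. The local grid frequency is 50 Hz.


hf = h - x * hfg
hf = 885.61 - 0.095546 * 1809.8
hf = 712.69 kJ/kg


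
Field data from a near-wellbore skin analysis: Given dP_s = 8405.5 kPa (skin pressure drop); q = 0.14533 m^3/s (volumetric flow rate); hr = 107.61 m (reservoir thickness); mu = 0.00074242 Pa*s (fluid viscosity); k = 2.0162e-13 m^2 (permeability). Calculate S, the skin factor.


S = dP_s * 1000 * 2*pi*k*hr / (q*mu)
S = 8405.5 * 1000 * 2*pi*2.0162e-13*107.61 / (0.14533*0.00074242)
S = 10.620


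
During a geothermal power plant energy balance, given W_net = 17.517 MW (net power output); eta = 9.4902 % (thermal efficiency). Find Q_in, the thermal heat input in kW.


Q_in = W_net / (eta / 100)
Q_in = 17.517 / (9.4902 / 100)
Q_in = 184.5799 MW
Convert: 184.5799 MW * 1000.0 = 1.8458e+05 kW
Q_in = 1.8458e+05 kW


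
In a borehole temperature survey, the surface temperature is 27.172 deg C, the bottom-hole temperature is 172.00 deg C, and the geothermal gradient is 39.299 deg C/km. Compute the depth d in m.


d = (T_d - T_surf) / grad * 1000
d = (172.00 - 27.172) / 39.299 * 1000
d = 3685.3 m


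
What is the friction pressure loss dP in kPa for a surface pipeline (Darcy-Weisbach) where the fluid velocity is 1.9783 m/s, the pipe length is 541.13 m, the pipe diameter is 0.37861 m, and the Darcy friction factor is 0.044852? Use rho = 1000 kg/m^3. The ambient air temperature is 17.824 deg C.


dP = f * (L/D) * (rho*vel^2/2) / 1000
dP = 0.044852 * (541.13/0.37861) * (1000*1.9783^2/2) / 1000
dP = 125.44 kPa


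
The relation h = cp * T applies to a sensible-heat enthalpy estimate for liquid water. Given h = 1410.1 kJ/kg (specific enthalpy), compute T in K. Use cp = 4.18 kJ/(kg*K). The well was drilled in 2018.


T = h / cp
T = 1410.1 / 4.18
T = 337.3445 deg C
Convert to K: 337.3445 + 273.15 = 610.49 K
T = 610.49 K


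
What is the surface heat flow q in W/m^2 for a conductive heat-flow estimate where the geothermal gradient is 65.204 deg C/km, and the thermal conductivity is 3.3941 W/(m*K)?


q = k * grad / 1000
q = 3.3941 * 65.204 / 1000
q = 0.22131 W/m^2


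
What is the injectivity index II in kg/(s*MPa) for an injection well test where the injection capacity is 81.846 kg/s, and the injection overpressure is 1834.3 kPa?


II = mdot * 1000 / dP
II = 81.846 * 1000 / 1834.3
II = 44.620 kg/(s*MPa)


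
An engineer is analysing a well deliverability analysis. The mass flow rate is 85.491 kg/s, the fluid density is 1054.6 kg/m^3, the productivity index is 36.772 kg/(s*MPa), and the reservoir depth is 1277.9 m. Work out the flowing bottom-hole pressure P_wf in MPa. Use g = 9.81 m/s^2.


Step 1: P_i = rho*g*h/1e6 = 1054.6*9.81*1277.9/1e6 = 13.22068 MPa
Step 2: P_wf = P_i - mdot/PI = 13.22068 - 85.491/36.772 = 10.896 MPa
P_wf = 10.896 MPa


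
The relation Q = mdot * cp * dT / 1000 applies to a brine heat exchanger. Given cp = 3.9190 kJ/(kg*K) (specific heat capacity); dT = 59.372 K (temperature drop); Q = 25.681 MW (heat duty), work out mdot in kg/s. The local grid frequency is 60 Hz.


mdot = Q * 1000 / (cp * dT)
mdot = 25.681 * 1000 / (3.9190 * 59.372)
mdot = 110.37 kg/s


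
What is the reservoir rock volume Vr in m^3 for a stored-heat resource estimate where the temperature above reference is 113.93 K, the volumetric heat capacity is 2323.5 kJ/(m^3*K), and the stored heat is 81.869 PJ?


Vr = Q_s * 1e12 / (rhoc * dT)
Vr = 81.869 * 1e12 / (2323.5 * 113.93)
Vr = 3.0927e+08 m^3


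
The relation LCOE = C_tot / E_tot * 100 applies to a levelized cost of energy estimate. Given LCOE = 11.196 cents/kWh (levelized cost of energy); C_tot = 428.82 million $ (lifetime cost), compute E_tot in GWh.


E_tot = C_tot / LCOE * 100
E_tot = 428.82 / 11.196 * 100
E_tot = 3830.1 GWh


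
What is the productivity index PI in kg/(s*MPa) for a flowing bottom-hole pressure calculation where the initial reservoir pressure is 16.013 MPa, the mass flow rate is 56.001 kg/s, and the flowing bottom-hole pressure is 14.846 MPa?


PI = mdot / (P_i - P_wf)
PI = 56.001 / (16.013 - 14.846)
PI = 47.987 kg/(s*MPa)


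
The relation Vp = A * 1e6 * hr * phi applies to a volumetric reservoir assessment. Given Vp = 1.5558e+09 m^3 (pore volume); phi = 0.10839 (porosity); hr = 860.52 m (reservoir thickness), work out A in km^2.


A = Vp / (1e6 * hr * phi)
A = 1.5558e+09 / (1e6 * 860.52 * 0.10839)
A = 16.680 km^2


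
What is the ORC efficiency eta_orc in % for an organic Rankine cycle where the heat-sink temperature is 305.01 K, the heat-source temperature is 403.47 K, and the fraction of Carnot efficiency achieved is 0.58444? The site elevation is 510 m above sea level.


eta_orc = (1 - Tc/Th) * f * 100
eta_orc = (1 - 305.01/403.47) * 0.58444 * 100
eta_orc = 14.262 %


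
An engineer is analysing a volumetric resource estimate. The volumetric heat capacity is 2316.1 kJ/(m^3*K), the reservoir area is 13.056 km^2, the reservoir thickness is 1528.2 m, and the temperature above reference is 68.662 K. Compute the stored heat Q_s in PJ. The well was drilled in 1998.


Step 1: Vr = A*1e6*hr = 13.056*1e6*1528.2 = 1.995218e+10 m^3
Step 2: Q_s = Vr*rhoc*dT/1e12 = 1.995218e+10*2316.1*68.662/1e12 = 3173.0 PJ
Q_s = 3173.0 PJ


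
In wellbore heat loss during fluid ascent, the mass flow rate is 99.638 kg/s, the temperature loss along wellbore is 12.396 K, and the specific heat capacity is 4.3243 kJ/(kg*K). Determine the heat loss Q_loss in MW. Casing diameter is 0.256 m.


Q_loss = mdot * cp * dT
Q_loss = 99.638 * 4.3243 * 12.396
Q_loss = 5340.998 kW
Convert: 5340.998 kW * 0.001 = 5.3410 MW
Q_loss = 5.3410 MW


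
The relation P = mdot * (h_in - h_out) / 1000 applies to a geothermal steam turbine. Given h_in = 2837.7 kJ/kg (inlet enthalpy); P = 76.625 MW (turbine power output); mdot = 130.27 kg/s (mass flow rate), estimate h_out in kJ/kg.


h_out = h_in - P * 1000 / mdot
h_out = 2837.7 - 76.625 * 1000 / 130.27
h_out = 2249.5 kJ/kg


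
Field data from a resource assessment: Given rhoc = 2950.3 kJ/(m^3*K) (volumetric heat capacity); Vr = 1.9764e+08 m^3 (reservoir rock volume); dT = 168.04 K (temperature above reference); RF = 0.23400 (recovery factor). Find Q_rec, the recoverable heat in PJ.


Step 1: Q_s = Vr*rhoc*dT/1e12 = 1.9764e+08*2950.3*168.04/1e12 = 97.98367 PJ
Step 2: Q_rec = Q_s * RF = 97.98367 * 0.234 = 22.928 PJ
Q_rec = 22.928 PJ


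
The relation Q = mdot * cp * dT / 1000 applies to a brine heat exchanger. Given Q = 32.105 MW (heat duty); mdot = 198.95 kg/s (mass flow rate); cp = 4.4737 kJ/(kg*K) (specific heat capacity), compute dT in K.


dT = Q * 1000 / (mdot * cp)
dT = 32.105 * 1000 / (198.95 * 4.4737)
dT = 36.071 K


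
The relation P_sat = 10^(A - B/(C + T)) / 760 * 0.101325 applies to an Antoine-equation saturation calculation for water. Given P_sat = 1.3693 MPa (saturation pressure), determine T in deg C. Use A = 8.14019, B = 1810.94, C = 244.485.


T = B / (A - log10(P_sat * 760 / 0.101325)) - C
T = 1810.94 / (8.14019 - log10(1.3693 * 760 / 0.101325)) - 244.485
T = 194.15 deg C


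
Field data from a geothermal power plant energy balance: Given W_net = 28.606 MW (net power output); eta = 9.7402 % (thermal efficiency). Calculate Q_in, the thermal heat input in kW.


Q_in = W_net / (eta / 100)
Q_in = 28.606 / (9.7402 / 100)
Q_in = 293.6901 MW
Convert: 293.6901 MW * 1000.0 = 2.9369e+05 kW
Q_in = 2.9369e+05 kW


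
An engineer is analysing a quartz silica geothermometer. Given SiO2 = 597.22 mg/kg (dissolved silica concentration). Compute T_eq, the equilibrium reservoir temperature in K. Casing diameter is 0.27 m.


T_eq = 1309 / (5.19 - log10(SiO2)) - 273.15
T_eq = 1309 / (5.19 - log10(597.22)) - 273.15
T_eq = 269.1337 deg C
Convert to K: 269.1337 + 273.15 = 542.28 K
T_eq = 542.28 K


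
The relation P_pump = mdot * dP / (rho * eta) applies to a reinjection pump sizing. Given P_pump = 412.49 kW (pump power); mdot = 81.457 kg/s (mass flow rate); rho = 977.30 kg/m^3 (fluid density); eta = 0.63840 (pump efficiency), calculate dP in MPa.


dP = P_pump * rho * eta / mdot
dP = 412.49 * 977.30 * 0.63840 / 81.457
dP = 3159.409 kPa
Convert: 3159.409 kPa * 0.001 = 3.1594 MPa
dP = 3.1594 MPa


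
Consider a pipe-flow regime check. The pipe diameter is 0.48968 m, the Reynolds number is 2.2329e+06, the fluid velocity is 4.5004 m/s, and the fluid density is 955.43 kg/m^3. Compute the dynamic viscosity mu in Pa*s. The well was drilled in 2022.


mu = rho * vel * D / Re
mu = 955.43 * 4.5004 * 0.48968 / 2.2329e+06
mu = 0.00094296 Pa*s


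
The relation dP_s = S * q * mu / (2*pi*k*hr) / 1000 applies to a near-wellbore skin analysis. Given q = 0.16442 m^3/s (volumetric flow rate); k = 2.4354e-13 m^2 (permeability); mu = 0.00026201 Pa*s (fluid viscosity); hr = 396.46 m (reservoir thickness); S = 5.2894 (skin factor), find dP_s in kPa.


dP_s = S * q * mu / (2*pi*k*hr) / 1000
dP_s = 5.2894 * 0.16442 * 0.00026201 / (2*pi*2.4354e-13*396.46) / 1000
dP_s = 375.60 kPa


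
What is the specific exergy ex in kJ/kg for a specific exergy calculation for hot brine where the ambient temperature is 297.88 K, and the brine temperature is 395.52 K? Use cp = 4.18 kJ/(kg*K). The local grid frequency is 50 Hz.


ex = cp * ((T_b - T_0) - T_0 * ln(T_b/T_0))
ex = 4.18 * ((395.52 - 297.88) - 297.88 * ln(395.52/297.88))
ex = 55.125 kJ/kg


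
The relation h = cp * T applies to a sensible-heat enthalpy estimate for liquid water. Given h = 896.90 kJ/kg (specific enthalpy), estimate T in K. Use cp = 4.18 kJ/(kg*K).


T = h / cp
T = 896.90 / 4.18
T = 214.5694 deg C
Convert to K: 214.5694 + 273.15 = 487.72 K
T = 487.72 K


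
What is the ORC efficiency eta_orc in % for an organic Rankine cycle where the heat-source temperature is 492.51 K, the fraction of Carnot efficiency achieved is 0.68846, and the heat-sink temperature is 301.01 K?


eta_orc = (1 - Tc/Th) * f * 100
eta_orc = (1 - 301.01/492.51) * 0.68846 * 100
eta_orc = 26.769 %


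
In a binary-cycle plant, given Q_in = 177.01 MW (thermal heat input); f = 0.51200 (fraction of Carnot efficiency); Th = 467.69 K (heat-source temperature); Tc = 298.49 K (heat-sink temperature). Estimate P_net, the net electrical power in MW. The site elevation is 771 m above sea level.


Step 1: eta = (1 - Tc/Th)*f = (1 - 298.49/467.69)*0.512 = 0.1852304
Step 2: P_net = eta * Q_in = 0.1852304 * 177.01 = 32.788 MW
P_net = 32.788 MW


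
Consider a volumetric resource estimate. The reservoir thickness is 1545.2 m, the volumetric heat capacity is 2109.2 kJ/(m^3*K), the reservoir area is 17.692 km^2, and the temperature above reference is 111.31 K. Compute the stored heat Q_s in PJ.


Step 1: Vr = A*1e6*hr = 17.692*1e6*1545.2 = 2.733768e+10 m^3
Step 2: Q_s = Vr*rhoc*dT/1e12 = 2.733768e+10*2109.2*111.31/1e12 = 6418.2 PJ
Q_s = 6418.2 PJ


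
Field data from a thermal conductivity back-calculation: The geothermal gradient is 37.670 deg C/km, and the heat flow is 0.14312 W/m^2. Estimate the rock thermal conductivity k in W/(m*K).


k = q / (grad / 1000)
k = 0.14312 / (37.670 / 1000)
k = 3.7993 W/(m*K)


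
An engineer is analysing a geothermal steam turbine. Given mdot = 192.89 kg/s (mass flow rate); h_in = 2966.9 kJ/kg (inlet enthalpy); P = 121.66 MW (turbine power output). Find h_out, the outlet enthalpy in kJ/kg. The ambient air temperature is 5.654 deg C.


h_out = h_in - P * 1000 / mdot
h_out = 2966.9 - 121.66 * 1000 / 192.89
h_out = 2336.2 kJ/kg


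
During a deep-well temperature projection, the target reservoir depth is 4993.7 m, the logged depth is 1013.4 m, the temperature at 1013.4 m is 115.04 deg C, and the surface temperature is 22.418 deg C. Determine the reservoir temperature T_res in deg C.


Step 1: grad = (T_d1 - T_surf)/d1 * 1000 = (115.04 - 22.418)/1013.4 * 1000 = 91.39728 deg C/km
Step 2: T_res = T_surf + grad*d2/1000 = 22.418 + 91.39728*4993.7/1000 = 478.83 deg C
T_res = 478.83 deg C


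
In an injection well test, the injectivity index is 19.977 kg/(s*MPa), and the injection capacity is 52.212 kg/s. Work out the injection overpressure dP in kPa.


dP = mdot * 1000 / II
dP = 52.212 * 1000 / 19.977
dP = 2613.6 kPa


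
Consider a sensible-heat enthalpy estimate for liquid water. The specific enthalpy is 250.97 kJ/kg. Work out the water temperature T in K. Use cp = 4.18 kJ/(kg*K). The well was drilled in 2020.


T = h / cp
T = 250.97 / 4.18
T = 60.04067 deg C
Convert to K: 60.04067 + 273.15 = 333.19 K
T = 333.19 K


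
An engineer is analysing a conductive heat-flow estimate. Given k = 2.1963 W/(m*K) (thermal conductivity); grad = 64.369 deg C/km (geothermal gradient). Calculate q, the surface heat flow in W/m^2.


q = k * grad / 1000
q = 2.1963 * 64.369 / 1000
q = 0.14137 W/m^2


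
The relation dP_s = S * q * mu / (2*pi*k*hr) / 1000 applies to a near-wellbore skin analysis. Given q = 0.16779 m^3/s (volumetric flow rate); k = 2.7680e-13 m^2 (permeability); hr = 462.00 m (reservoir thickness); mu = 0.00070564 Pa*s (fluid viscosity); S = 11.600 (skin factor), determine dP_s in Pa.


dP_s = S * q * mu / (2*pi*k*hr) / 1000
dP_s = 11.600 * 0.16779 * 0.00070564 / (2*pi*2.7680e-13*462.00) / 1000
dP_s = 1709.304 kPa
Convert: 1709.304 kPa * 1000.0 = 1.7093e+06 Pa
dP_s = 1.7093e+06 Pa


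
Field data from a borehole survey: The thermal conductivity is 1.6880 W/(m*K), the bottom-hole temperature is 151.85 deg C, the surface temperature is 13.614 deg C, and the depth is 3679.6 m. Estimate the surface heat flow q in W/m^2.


Step 1: grad = (T_d - T_surf)/d * 1000 = (151.85 - 13.614)/3679.6 * 1000 = 37.56821 deg C/km
Step 2: q = k * grad / 1000 = 1.688 * 37.56821 / 1000 = 0.063415 W/m^2
q = 0.063415 W/m^2


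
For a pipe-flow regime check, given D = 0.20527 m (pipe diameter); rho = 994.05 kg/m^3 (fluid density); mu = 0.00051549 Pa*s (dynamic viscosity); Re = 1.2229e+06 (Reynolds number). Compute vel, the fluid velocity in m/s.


vel = Re * mu / (rho * D)
vel = 1.2229e+06 * 0.00051549 / (994.05 * 0.20527)
vel = 3.0894 m/s


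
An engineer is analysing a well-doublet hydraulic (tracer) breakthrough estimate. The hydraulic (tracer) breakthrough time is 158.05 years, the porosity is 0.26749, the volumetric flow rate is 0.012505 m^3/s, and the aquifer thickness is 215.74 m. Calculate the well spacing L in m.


L = sqrt(t_bt*365.25*86400*3*Qv / (pi*hr*phi))
L = sqrt(158.05*365.25*86400*3*0.012505 / (pi*215.74*0.26749))
L = 1015.9 m


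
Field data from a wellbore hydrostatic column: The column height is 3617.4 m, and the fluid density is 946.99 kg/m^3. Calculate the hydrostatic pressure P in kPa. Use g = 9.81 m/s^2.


P = rho * g * h / 1e6
P = 946.99 * 9.81 * 3617.4 / 1e6
P = 33.60554 MPa
Convert: 33.60554 MPa * 1000.0 = 33606 kPa
P = 33606 kPa


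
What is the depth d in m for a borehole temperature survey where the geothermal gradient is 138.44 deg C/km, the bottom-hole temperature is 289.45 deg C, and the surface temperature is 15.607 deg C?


d = (T_d - T_surf) / grad * 1000
d = (289.45 - 15.607) / 138.44 * 1000
d = 1978.1 m


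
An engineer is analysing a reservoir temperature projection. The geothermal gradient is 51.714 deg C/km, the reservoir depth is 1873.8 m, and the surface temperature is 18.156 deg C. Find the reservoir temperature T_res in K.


T_res = T_surf + grad * d / 1000
T_res = 18.156 + 51.714 * 1873.8 / 1000
T_res = 115.0577 deg C
Convert to K: 115.0577 + 273.15 = 388.21 K
T_res = 388.21 K


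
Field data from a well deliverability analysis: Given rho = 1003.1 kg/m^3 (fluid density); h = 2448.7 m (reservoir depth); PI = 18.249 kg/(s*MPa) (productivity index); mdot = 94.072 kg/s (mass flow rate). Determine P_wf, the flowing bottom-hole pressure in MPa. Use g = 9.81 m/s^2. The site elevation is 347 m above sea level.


Step 1: P_i = rho*g*h/1e6 = 1003.1*9.81*2448.7/1e6 = 24.09621 MPa
Step 2: P_wf = P_i - mdot/PI = 24.09621 - 94.072/18.249 = 18.941 MPa
P_wf = 18.941 MPa


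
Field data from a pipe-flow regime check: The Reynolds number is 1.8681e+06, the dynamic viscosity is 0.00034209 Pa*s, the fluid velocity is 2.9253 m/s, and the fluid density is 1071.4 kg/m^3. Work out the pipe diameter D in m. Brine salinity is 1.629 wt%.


D = Re * mu / (rho * vel)
D = 1.8681e+06 * 0.00034209 / (1071.4 * 2.9253)
D = 0.20390 m


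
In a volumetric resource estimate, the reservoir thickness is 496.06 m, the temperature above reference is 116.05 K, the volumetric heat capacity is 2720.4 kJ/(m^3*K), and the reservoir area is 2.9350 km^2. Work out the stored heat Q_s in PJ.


Step 1: Vr = A*1e6*hr = 2.935*1e6*496.06 = 1.455936e+09 m^3
Step 2: Q_s = Vr*rhoc*dT/1e12 = 1.455936e+09*2720.4*116.05/1e12 = 459.64 PJ
Q_s = 459.64 PJ


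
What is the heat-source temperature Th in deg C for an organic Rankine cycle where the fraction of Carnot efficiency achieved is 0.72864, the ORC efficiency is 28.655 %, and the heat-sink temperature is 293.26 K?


Th = Tc / (1 - (eta_orc/100)/f)
Th = 293.26 / (1 - (28.655/100)/0.72864)
Th = 483.3427 K
Convert to deg C: 483.3427 - 273.15 = 210.19 deg C
Th = 210.19 deg C


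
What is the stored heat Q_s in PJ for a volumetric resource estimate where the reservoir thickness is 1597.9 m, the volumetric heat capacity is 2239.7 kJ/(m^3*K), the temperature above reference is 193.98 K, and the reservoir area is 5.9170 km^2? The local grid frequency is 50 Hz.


Step 1: Vr = A*1e6*hr = 5.917*1e6*1597.9 = 9.454774e+09 m^3
Step 2: Q_s = Vr*rhoc*dT/1e12 = 9.454774e+09*2239.7*193.98/1e12 = 4107.7 PJ
Q_s = 4107.7 PJ


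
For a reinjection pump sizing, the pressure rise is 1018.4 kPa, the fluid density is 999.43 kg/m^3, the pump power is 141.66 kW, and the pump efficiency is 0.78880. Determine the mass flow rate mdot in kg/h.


mdot = P_pump * rho * eta / dP
mdot = 141.66 * 999.43 * 0.78880 / 1018.4
mdot = 109.6600 kg/s
Convert: 109.6600 kg/s * 3600.0 = 3.9478e+05 kg/h
mdot = 3.9478e+05 kg/h


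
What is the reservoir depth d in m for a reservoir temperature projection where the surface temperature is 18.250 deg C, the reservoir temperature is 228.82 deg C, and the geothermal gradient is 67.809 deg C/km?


d = (T_res - T_surf) / grad * 1000
d = (228.82 - 18.250) / 67.809 * 1000
d = 3105.3 m


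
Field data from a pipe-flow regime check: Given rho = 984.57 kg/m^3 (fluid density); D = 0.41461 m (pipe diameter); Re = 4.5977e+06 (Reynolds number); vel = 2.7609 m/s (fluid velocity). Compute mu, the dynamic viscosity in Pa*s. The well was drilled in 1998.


mu = rho * vel * D / Re
mu = 984.57 * 2.7609 * 0.41461 / 4.5977e+06
mu = 0.00024513 Pa*s


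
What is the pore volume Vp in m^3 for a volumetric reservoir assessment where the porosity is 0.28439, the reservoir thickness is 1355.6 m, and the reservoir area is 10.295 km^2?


Vp = A * 1e6 * hr * phi
Vp = 10.295 * 1e6 * 1355.6 * 0.28439
Vp = 3.9689e+09 m^3


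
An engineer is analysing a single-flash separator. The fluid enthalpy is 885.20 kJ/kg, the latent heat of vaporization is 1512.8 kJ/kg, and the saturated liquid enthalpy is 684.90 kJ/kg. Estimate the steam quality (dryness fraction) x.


x = (h - hf) / hfg
x = (885.20 - 684.90) / 1512.8
x = 0.13240


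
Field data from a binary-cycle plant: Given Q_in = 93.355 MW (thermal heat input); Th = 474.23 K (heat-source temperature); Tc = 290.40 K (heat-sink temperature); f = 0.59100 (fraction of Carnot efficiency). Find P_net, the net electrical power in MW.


Step 1: eta = (1 - Tc/Th)*f = (1 - 290.4/474.23)*0.591 = 0.2290946
Step 2: P_net = eta * Q_in = 0.2290946 * 93.355 = 21.387 MW
P_net = 21.387 MW


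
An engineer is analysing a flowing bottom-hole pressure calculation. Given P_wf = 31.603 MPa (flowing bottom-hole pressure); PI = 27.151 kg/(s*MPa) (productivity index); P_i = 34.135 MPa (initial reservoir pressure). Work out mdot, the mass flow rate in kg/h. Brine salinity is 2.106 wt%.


mdot = (P_i - P_wf) * PI
mdot = (34.135 - 31.603) * 27.151
mdot = 68.74633 kg/s
Convert: 68.74633 kg/s * 3600.0 = 2.4749e+05 kg/h
mdot = 2.4749e+05 kg/h
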